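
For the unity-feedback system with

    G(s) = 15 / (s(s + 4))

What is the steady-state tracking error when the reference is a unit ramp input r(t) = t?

G(s) has one pole at the origin.
This is a Type 1 system. Kv = lim_{s→0} s·G(s) = 15/4.
e_ss = 1/Kv = 1/(15/4) = 4/15 ≈ 0.2667.

e_ss = 0.2667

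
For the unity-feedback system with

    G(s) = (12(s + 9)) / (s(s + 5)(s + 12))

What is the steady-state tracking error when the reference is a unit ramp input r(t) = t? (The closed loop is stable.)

G(s) has one pole at the origin.
This is a Type 1 system. Kv = lim_{s→0} s·G(s) = 108/60 = 9/5.
e_ss = 1/Kv = 1/(9/5) = 5/9 ≈ 0.5556.

e_ss = 0.5556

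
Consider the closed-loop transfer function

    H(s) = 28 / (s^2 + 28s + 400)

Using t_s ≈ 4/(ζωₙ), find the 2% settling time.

Comparing s^2 + 28s + 400 to s^2 + 2ζωₙs + ωₙ²: ωₙ = 20 rad/s and ζ = 28/(2·20) = 0.7.
ζωₙ = 28/2 = 14, so t_s ≈ 4/(ζωₙ) = 4/14 ≈ 0.2857 s.

t_s ≈ 0.2857 s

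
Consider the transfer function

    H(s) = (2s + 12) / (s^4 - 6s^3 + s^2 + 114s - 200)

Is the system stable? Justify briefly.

The denominator s^4 - 6s^3 + s^2 + 114s - 200 factors as (s^2 - 8s + 25)(s + 4)(s - 2), giving poles at s = 4 ± 3j, -4, 2.
Since the pole(s) at s = 4 + 3j, 4 - 3j, 2 lie in the right half-plane, the system is unstable.

unstable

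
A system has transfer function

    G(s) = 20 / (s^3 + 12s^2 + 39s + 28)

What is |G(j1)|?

Substitute s = j1: numerator = 20, denominator = 16 + j38.
|G(j1)| = |20| / |16 + j38| = 20 / 41.231 ≈ 0.4851.

|G(j1)| ≈ 0.4851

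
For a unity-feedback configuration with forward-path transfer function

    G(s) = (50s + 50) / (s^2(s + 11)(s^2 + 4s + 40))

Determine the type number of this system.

The denominator has 2 factors of s at the origin (free integrators), so this is a Type 2 system.

Type 2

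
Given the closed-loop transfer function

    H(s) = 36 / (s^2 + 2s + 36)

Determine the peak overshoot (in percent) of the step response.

Comparing s^2 + 2s + 36 to s^2 + 2ζωₙs + ωₙ²: ωₙ = 6 rad/s and ζ = 2/(2·6) ≈ 0.1667.
%OS = 100·exp(−πζ/√(1−ζ²)) = 100·exp(−π·0.1667/√(1−0.1667²)) ≈ 58.8%.

%OS ≈ 58.8%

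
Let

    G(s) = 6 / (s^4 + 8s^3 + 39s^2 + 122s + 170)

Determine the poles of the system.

s = -3 + j, -3 - j, -1 + 4j, -1 - 4j

The poles are the roots of the denominator s^4 + 8s^3 + 39s^2 + 122s + 170 = 0.
No real roots exist; factor into two real quadratics: (s^2 + 6s + 10)(s^2 + 2s + 17) = 0.
Each quadratic gives a conjugate pair via the quadratic formula.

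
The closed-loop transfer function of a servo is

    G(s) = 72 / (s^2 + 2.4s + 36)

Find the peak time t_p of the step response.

Comparing s^2 + 2.4s + 36 to s^2 + 2ζωₙs + ωₙ²: ωₙ = 6 rad/s and ζ = 2.4/(2·6) = 0.2.
ζωₙ = 2.4/2 = 1.2, so ω_d = ωₙ√(1−ζ²) = √(ωₙ² − (ζωₙ)²) = √(36 − 1.2²) = √34.56 ≈ 5.879 rad/s.
t_p = π/ω_d = π/5.879 ≈ 0.5344 s.

t_p ≈ 0.5344 s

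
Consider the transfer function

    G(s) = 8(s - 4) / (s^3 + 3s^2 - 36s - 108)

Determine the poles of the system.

The poles are the roots of the denominator s^3 + 3s^2 - 36s - 108 = 0.
Trying s = -6: the polynomial evaluates to 0, so (s + 6) is a factor.
Dividing out leaves s^2 - 3s - 18 = 0.
Factoring the quadratic: (s + 3)(s - 6) = 0.

s = -6, -3, 6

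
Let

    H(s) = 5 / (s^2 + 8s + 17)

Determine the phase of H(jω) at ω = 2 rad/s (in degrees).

∠H(j2) ≈ -50.91°

At s = j2: numerator = 5, denominator = 13 + j16.
∠H = ∠num − ∠den = 0° − (50.906°) = -50.91°.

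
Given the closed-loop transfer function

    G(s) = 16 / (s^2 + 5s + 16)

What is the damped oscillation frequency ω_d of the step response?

Comparing s^2 + 5s + 16 to s^2 + 2ζωₙs + ωₙ²: ωₙ = 4 rad/s and ζ = 5/(2·4) = 0.625.
ζωₙ = 5/2 = 2.5, so ω_d = ωₙ√(1−ζ²) = √(ωₙ² − (ζωₙ)²) = √(16 − 2.5²) = √9.75 ≈ 3.122 rad/s.

ω_d ≈ 3.122 rad/s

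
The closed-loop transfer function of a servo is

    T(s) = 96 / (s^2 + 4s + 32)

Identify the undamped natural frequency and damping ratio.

ωₙ ≈ 5.657 rad/s, ζ ≈ 0.3536

Compare the denominator to the standard form s^2 + 2ζωₙs + ωₙ².
ωₙ² = 32, so ωₙ = √32 ≈ 5.657 rad/s.
2ζωₙ = 4, so ζ = 4/(2·√32) ≈ 0.3536.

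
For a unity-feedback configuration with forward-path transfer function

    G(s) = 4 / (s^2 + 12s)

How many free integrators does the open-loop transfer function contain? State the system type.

Type 1

Factor s from the denominator: s^2 + 12s = s·(s + 12).
There is 1 pole at the origin, so the system is Type 1.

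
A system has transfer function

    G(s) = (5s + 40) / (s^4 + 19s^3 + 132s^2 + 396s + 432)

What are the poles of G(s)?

The poles are the roots of the denominator s^4 + 19s^3 + 132s^2 + 396s + 432 = 0.
Trying s = -4: the polynomial evaluates to 0, so (s + 4) is a factor.
Dividing out leaves s^3 + 15s^2 + 72s + 108 = 0.
This factors further as (s + 6)^2(s + 3) = 0.

s = -4, -6, -3, -6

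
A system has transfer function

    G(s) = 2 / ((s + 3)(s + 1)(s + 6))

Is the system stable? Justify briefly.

stable

The poles can be read from the denominator factors: s = -3, -1, -6.
Since all poles lie strictly in the left half-plane, the system is stable.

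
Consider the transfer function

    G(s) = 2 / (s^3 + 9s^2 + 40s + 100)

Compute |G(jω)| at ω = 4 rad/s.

Substitute s = j4: numerator = 2, denominator = -44 + j96.
|G(j4)| = |2| / |-44 + j96| = 2 / 105.60 ≈ 0.01894.

|G(j4)| ≈ 0.01894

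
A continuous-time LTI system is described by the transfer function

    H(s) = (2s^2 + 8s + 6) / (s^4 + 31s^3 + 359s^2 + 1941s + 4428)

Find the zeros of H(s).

Set the numerator to zero: 2s^2 + 8s + 6 = 0, i.e. 2·(s^2 + 4s + 3) = 0.
Factoring: (s + 1)(s + 3) = 0.

s = -1, -3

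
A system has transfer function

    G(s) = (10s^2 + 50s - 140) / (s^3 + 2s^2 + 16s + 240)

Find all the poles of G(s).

s = 2 ± 6j, -6

The poles are the roots of the denominator s^3 + 2s^2 + 16s + 240 = 0.
Trying s = -6: the polynomial evaluates to 0, so (s + 6) is a factor.
Dividing out leaves s^2 - 4s + 40 = 0.
The quadratic formula then gives s = 2 ± 6j.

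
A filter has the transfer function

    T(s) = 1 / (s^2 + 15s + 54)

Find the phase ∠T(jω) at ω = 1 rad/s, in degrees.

∠T(j1) ≈ -15.80°

At s = j1: numerator = 1, denominator = 53 + j15.
∠T = ∠num − ∠den = 0° − (15.803°) = -15.80°.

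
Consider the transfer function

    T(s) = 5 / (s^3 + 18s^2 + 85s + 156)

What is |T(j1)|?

Substitute s = j1: numerator = 5, denominator = 138 + j84.
|T(j1)| = |5| / |138 + j84| = 5 / 161.55 ≈ 0.03095.

|T(j1)| ≈ 0.03095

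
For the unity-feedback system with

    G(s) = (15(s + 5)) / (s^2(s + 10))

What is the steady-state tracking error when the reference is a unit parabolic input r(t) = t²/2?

G(s) has 2 poles at the origin.
This is a Type 2 system. Ka = lim_{s→0} s^2·G(s) = 75/10 = 15/2.
e_ss = 1/Ka = 1/(15/2) = 2/15 ≈ 0.1333.

e_ss = 0.1333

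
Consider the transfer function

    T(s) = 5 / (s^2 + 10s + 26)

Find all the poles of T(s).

The poles are the roots of the denominator s^2 + 10s + 26 = 0.
Using the quadratic formula: s = (-10 ± √(-4))/2 = -5 ± 1j.

s = -5 + j, -5 - j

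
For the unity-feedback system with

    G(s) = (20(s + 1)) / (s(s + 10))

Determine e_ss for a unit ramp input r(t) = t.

G(s) has one pole at the origin.
This is a Type 1 system. Kv = lim_{s→0} s·G(s) = 20/10 = 2.
e_ss = 1/Kv = 1/(2) = 1/2 ≈ 0.5000.

e_ss = 0.5000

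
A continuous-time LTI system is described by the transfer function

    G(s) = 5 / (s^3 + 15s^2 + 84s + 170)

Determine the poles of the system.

s = -5 + 3j, -5 - 3j, -5

The poles are the roots of the denominator s^3 + 15s^2 + 84s + 170 = 0.
Trying s = -5: the polynomial evaluates to 0, so (s + 5) is a factor.
Dividing out leaves s^2 + 10s + 34 = 0.
The quadratic formula then gives s = -5 ± 3j.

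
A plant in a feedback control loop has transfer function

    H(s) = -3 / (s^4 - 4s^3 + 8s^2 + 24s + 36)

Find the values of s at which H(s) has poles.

s = 3 + 3j, 3 - 3j, -1 + j, -1 - j

The poles are the roots of the denominator s^4 - 4s^3 + 8s^2 + 24s + 36 = 0.
No real roots exist; factor into two real quadratics: (s^2 - 6s + 18)(s^2 + 2s + 2) = 0.
Each quadratic gives a conjugate pair via the quadratic formula.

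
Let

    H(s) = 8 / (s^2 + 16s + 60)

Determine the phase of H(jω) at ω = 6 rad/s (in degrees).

At s = j6: numerator = 8, denominator = 24 + j96.
∠H = ∠num − ∠den = 0° − (75.964°) = -75.96°.

∠H(j6) ≈ -75.96°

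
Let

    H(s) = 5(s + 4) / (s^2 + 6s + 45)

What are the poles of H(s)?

The poles are the roots of the denominator s^2 + 6s + 45 = 0.
Using the quadratic formula: s = (-6 ± √(-144))/2 = -3 ± 6j.

s = -3 ± 6j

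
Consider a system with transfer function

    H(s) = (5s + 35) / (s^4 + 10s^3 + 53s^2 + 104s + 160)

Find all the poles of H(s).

s = -4 + 4j, -4 - 4j, -1 + 2j, -1 - 2j

The poles are the roots of the denominator s^4 + 10s^3 + 53s^2 + 104s + 160 = 0.
No real roots exist; factor into two real quadratics: (s^2 + 8s + 32)(s^2 + 2s + 5) = 0.
Each quadratic gives a conjugate pair via the quadratic formula.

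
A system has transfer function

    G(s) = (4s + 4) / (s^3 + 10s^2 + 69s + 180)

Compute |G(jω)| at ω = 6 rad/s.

Substitute s = j6: numerator = 4 + j24, denominator = -180 + j198.
|G(j6)| = |4 + j24| / |-180 + j198| = 24.331 / 267.59 ≈ 0.09093.

|G(j6)| ≈ 0.09093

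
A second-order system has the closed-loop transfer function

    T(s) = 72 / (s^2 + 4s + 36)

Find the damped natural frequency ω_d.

Comparing s^2 + 4s + 36 to s^2 + 2ζωₙs + ωₙ²: ωₙ = 6 rad/s and ζ = 4/(2·6) ≈ 0.3333.
ζωₙ = 4/2 = 2, so ω_d = ωₙ√(1−ζ²) = √(ωₙ² − (ζωₙ)²) = √(36 − 2²) = √32 ≈ 5.657 rad/s.

ω_d ≈ 5.657 rad/s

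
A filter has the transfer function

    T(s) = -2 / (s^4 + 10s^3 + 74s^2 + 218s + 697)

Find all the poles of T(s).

The poles are the roots of the denominator s^4 + 10s^3 + 74s^2 + 218s + 697 = 0.
No real roots exist; factor into two real quadratics: (s^2 + 2s + 17)(s^2 + 8s + 41) = 0.
Each quadratic gives a conjugate pair via the quadratic formula.

s = -1 ± 4j, -4 ± 5j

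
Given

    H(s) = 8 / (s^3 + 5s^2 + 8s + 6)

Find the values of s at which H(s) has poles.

s = -1 + j, -1 - j, -3

The poles are the roots of the denominator s^3 + 5s^2 + 8s + 6 = 0.
Trying s = -3: the polynomial evaluates to 0, so (s + 3) is a factor.
Dividing out leaves s^2 + 2s + 2 = 0.
The quadratic formula then gives s = -1 ± 1j.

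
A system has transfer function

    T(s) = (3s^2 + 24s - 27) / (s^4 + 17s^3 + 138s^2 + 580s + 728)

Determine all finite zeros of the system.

Set the numerator to zero: 3s^2 + 24s - 27 = 0, i.e. 3·(s^2 + 8s - 9) = 0.
Factoring: (s - 1)(s + 9) = 0.

s = 1, -9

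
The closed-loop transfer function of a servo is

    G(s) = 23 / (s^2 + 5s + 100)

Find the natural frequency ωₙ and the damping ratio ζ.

Compare the denominator to the standard form s^2 + 2ζωₙs + ωₙ².
ωₙ² = 100, so ωₙ = 10 rad/s.
2ζωₙ = 5, so ζ = 5/(2·10) = 0.25.

ωₙ = 10 rad/s, ζ = 0.25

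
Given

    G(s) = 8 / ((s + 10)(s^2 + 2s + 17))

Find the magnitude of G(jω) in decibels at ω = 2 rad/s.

|G(j2)|_dB ≈ -24.8 dB

Substitute s = j2: numerator = 8, denominator = 122 + j66.
|G(j2)| = |8| / |122 + j66| = 8 / 138.71 ≈ 0.05767.
In decibels: 20·log₁₀(0.05767) ≈ -24.8 dB.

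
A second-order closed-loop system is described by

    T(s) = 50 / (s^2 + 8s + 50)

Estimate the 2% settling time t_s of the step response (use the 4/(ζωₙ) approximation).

Comparing s^2 + 8s + 50 to s^2 + 2ζωₙs + ωₙ²: ωₙ = √50 ≈ 7.071 rad/s and ζ = 8/(2·√50) ≈ 0.5657.
ζωₙ = 8/2 = 4, so t_s ≈ 4/(ζωₙ) = 4/4 = 1 s.

t_s ≈ 1 s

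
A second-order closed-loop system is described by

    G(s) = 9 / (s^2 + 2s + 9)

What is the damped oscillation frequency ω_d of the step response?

ω_d ≈ 2.828 rad/s

Comparing s^2 + 2s + 9 to s^2 + 2ζωₙs + ωₙ²: ωₙ = 3 rad/s and ζ = 2/(2·3) ≈ 0.3333.
ζωₙ = 2/2 = 1, so ω_d = ωₙ√(1−ζ²) = √(ωₙ² − (ζωₙ)²) = √(9 − 1²) = √8 ≈ 2.828 rad/s.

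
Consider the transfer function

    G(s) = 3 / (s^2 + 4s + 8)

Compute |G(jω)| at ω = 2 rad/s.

|G(j2)| ≈ 0.3354

Substitute s = j2: numerator = 3, denominator = 4 + j8.
|G(j2)| = |3| / |4 + j8| = 3 / 8.9443 ≈ 0.3354.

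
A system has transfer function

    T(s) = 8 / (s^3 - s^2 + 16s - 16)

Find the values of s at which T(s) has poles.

s = 4j, -4j, 1

The poles are the roots of the denominator s^3 - s^2 + 16s - 16 = 0.
Trying s = 1: the polynomial evaluates to 0, so (s - 1) is a factor.
Dividing out leaves s^2 + 16 = 0.
The quadratic formula then gives s = 0 ± 4j.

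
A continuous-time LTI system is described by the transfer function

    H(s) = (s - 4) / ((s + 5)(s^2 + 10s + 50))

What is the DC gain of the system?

At s = 0 each factor (s + a) contributes a and each (s^2 + bs + c) contributes c.
H(0) = 1·(-4) / ((5) · (50)) = -4/250 = -2/125.

H(0) = -2/125 ≈ -0.01600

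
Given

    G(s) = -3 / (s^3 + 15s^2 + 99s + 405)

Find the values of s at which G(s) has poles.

The poles are the roots of the denominator s^3 + 15s^2 + 99s + 405 = 0.
Trying s = -9: the polynomial evaluates to 0, so (s + 9) is a factor.
Dividing out leaves s^2 + 6s + 45 = 0.
The quadratic formula then gives s = -3 ± 6j.

s = -3 + 6j, -3 - 6j, -9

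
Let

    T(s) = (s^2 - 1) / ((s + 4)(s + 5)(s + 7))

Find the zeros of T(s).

s = -1, 1

Set the numerator to zero: s^2 - 1 = 0.
Factoring: (s + 1)(s - 1) = 0.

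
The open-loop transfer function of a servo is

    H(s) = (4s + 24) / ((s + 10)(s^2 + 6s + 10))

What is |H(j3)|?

|H(j3)| ≈ 0.1426

Substitute s = j3: numerator = 24 + j12, denominator = -44 + j183.
|H(j3)| = |24 + j12| / |-44 + j183| = 26.833 / 188.22 ≈ 0.1426.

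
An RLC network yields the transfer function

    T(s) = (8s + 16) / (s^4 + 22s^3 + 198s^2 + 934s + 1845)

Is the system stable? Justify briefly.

stable

The denominator s^4 + 22s^3 + 198s^2 + 934s + 1845 factors as (s + 5)(s^2 + 8s + 41)(s + 9), giving poles at s = -5, -4 ± 5j, -9.
Since all poles lie strictly in the left half-plane, the system is stable.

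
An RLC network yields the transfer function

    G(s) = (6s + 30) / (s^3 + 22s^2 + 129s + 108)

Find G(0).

Set s = 0: G(0) = (30) / (108) = 5/18.

G(0) = 5/18 ≈ 0.2778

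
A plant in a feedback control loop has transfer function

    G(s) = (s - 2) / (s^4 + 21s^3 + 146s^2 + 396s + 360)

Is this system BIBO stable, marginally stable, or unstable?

stable

The denominator s^4 + 21s^3 + 146s^2 + 396s + 360 factors as (s + 3)(s + 10)(s + 2)(s + 6), giving poles at s = -3, -10, -2, -6.
Since all poles lie strictly in the left half-plane, the system is stable.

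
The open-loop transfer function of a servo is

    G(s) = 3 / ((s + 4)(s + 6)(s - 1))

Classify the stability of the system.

unstable

The poles can be read from the denominator factors: s = -4, -6, 1.
Since the pole(s) at s = 1 lie in the right half-plane, the system is unstable.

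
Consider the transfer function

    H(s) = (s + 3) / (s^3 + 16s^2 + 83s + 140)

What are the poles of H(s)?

s = -4, -5, -7

The poles are the roots of the denominator s^3 + 16s^2 + 83s + 140 = 0.
Trying s = -4: the polynomial evaluates to 0, so (s + 4) is a factor.
Dividing out leaves s^2 + 12s + 35 = 0.
Factoring the quadratic: (s + 5)(s + 7) = 0.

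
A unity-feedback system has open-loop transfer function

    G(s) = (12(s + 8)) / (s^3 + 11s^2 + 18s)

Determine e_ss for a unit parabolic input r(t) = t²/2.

G(s) has one pole at the origin.
This is a Type 1 system; Ka = lim_{s→0} s^2·G(s) = 0, so the steady-state error for a parabola input is infinite.

e_ss = ∞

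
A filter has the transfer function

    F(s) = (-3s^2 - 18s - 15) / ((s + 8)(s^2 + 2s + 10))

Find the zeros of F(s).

Set the numerator to zero: -3s^2 - 18s - 15 = 0, i.e. -3·(s^2 + 6s + 5) = 0.
Factoring: (s + 5)(s + 1) = 0.

s = -5, -1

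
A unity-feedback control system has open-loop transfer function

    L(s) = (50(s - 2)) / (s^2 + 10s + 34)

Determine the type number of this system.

The denominator has no factor of s at the origin — no free integrator — so this is a Type 0 system.

Type 0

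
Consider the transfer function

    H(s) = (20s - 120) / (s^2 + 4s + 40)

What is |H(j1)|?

|H(j1)| ≈ 3.103

Substitute s = j1: numerator = -120 + j20, denominator = 39 + j4.
|H(j1)| = |-120 + j20| / |39 + j4| = 121.66 / 39.205 ≈ 3.103.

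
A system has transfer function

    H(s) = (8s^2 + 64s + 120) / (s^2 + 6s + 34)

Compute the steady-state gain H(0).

Set s = 0: H(0) = (120) / (34) = 60/17.

H(0) = 60/17 ≈ 3.529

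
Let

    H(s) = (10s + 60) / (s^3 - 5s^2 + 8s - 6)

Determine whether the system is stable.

The denominator s^3 - 5s^2 + 8s - 6 factors as (s - 3)(s^2 - 2s + 2), giving poles at s = 3, 1 + j, 1 - j.
Since the pole(s) at s = 3, 1 ± j lie in the right half-plane, the system is unstable.

unstable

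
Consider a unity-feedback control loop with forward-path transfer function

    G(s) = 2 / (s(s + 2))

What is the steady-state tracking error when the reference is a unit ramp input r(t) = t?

G(s) has one pole at the origin.
This is a Type 1 system. Kv = lim_{s→0} s·G(s) = 2/2 = 1.
e_ss = 1/Kv = 1/(1) = 1.

e_ss = 1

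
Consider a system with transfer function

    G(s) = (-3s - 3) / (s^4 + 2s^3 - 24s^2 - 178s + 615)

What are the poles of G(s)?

s = 5, 3, -5 + 4j, -5 - 4j

The poles are the roots of the denominator s^4 + 2s^3 - 24s^2 - 178s + 615 = 0.
Trying s = 5: the polynomial evaluates to 0, so (s - 5) is a factor.
Dividing out leaves s^3 + 7s^2 + 11s - 123 = 0.
This factors further as (s - 3)(s^2 + 10s + 41) = 0.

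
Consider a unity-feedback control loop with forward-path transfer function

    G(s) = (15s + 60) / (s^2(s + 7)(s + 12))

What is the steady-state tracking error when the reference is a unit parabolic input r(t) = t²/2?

e_ss = 1.400

G(s) has 2 poles at the origin.
This is a Type 2 system. Ka = lim_{s→0} s^2·G(s) = 60/84 = 5/7.
e_ss = 1/Ka = 1/(5/7) = 7/5 ≈ 1.400.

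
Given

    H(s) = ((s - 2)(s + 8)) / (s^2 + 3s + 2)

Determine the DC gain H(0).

H(0) = -8

Set s = 0: H(0) = (-16) / (2) = -8.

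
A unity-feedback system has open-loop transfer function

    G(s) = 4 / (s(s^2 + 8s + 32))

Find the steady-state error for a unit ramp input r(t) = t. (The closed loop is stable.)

e_ss = 8

G(s) has one pole at the origin.
This is a Type 1 system. Kv = lim_{s→0} s·G(s) = 4/32 = 1/8.
e_ss = 1/Kv = 1/(1/8) = 8.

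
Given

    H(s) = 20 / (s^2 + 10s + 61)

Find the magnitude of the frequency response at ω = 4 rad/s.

|H(j4)| ≈ 0.3322

Substitute s = j4: numerator = 20, denominator = 45 + j40.
|H(j4)| = |20| / |45 + j40| = 20 / 60.208 ≈ 0.3322.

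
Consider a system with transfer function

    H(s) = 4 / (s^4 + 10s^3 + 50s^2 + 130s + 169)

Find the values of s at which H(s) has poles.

The poles are the roots of the denominator s^4 + 10s^3 + 50s^2 + 130s + 169 = 0.
No real roots exist; factor into two real quadratics: (s^2 + 6s + 13)(s^2 + 4s + 13) = 0.
Each quadratic gives a conjugate pair via the quadratic formula.

s = -3 ± 2j, -2 ± 3j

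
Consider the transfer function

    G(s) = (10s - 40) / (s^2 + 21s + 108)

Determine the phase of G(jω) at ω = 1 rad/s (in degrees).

At s = j1: numerator = -40 + j10, denominator = 107 + j21.
∠G = ∠num − ∠den = 165.96° − (11.104°) = 154.9°.

∠G(j1) ≈ 154.9°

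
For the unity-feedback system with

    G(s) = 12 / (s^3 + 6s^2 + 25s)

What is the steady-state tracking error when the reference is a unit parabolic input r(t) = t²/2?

e_ss = ∞

G(s) has one pole at the origin.
This is a Type 1 system; Ka = lim_{s→0} s^2·G(s) = 0, so the steady-state error for a parabola input is infinite.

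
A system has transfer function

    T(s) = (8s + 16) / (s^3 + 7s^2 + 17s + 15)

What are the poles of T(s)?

The poles are the roots of the denominator s^3 + 7s^2 + 17s + 15 = 0.
Trying s = -3: the polynomial evaluates to 0, so (s + 3) is a factor.
Dividing out leaves s^2 + 4s + 5 = 0.
The quadratic formula then gives s = -2 ± 1j.

s = -2 ± j, -3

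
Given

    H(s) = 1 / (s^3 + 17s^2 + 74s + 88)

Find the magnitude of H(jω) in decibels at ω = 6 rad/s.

|H(j6)|_dB ≈ -55.1 dB

Substitute s = j6: numerator = 1, denominator = -524 + j228.
|H(j6)| = |1| / |-524 + j228| = 1 / 571.45 ≈ 0.001750.
In decibels: 20·log₁₀(0.001750) ≈ -55.1 dB.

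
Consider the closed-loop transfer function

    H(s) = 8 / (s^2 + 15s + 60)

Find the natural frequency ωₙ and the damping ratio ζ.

Compare the denominator to the standard form s^2 + 2ζωₙs + ωₙ².
ωₙ² = 60, so ωₙ = √60 ≈ 7.746 rad/s.
2ζωₙ = 15, so ζ = 15/(2·√60) ≈ 0.9682.

ωₙ ≈ 7.746 rad/s, ζ ≈ 0.9682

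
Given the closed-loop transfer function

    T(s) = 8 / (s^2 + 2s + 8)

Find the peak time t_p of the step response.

t_p ≈ 1.187 s

Comparing s^2 + 2s + 8 to s^2 + 2ζωₙs + ωₙ²: ωₙ = √8 ≈ 2.828 rad/s and ζ = 2/(2·√8) ≈ 0.3536.
ζωₙ = 2/2 = 1, so ω_d = ωₙ√(1−ζ²) = √(ωₙ² − (ζωₙ)²) = √(8 − 1²) = √7 ≈ 2.646 rad/s.
t_p = π/ω_d = π/2.646 ≈ 1.187 s.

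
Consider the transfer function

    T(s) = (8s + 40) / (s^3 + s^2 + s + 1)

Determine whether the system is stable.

The denominator s^3 + s^2 + s + 1 factors as (s^2 + 1)(s + 1), giving poles at s = ±j, -1.
Since the simple pole(s) at s = ±j lie on the jω-axis with none in the right half-plane, the system is marginally stable.

marginally stable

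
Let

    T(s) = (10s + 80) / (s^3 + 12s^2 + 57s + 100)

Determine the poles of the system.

s = -4 + 3j, -4 - 3j, -4

The poles are the roots of the denominator s^3 + 12s^2 + 57s + 100 = 0.
Trying s = -4: the polynomial evaluates to 0, so (s + 4) is a factor.
Dividing out leaves s^2 + 8s + 25 = 0.
The quadratic formula then gives s = -4 ± 3j.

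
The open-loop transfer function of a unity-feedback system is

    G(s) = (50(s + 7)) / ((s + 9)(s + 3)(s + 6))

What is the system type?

Type 0

The denominator has no factor of s at the origin — no free integrator — so this is a Type 0 system.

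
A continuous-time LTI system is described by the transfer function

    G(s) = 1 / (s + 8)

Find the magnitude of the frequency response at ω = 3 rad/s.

|G(j3)| ≈ 0.1170

Substitute s = j3: numerator = 1, denominator = 8 + j3.
|G(j3)| = |1| / |8 + j3| = 1 / 8.5440 ≈ 0.1170.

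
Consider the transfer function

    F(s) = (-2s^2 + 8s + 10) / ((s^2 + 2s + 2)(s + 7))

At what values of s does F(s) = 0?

s = -1, 5

Set the numerator to zero: -2s^2 + 8s + 10 = 0, i.e. -2·(s^2 - 4s - 5) = 0.
Factoring: (s + 1)(s - 5) = 0.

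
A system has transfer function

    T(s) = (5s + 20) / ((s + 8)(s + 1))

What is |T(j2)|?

Substitute s = j2: numerator = 20 + j10, denominator = 4 + j18.
|T(j2)| = |20 + j10| / |4 + j18| = 22.361 / 18.439 ≈ 1.213.

|T(j2)| ≈ 1.213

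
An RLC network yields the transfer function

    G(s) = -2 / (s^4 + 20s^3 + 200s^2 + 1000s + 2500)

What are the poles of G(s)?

The poles are the roots of the denominator s^4 + 20s^3 + 200s^2 + 1000s + 2500 = 0.
No real roots exist; factor into two real quadratics: (s^2 + 10s + 50)(s^2 + 10s + 50) = 0.
Each quadratic gives a conjugate pair via the quadratic formula.

s = -5 + 5j, -5 - 5j, -5 + 5j, -5 - 5j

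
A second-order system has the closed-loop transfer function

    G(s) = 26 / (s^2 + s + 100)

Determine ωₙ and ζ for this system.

Compare the denominator to the standard form s^2 + 2ζωₙs + ωₙ².
ωₙ² = 100, so ωₙ = 10 rad/s.
2ζωₙ = 1, so ζ = 1/(2·10) = 0.05.
With ζ = 0.05 the response is underdamped.

ωₙ = 10 rad/s, ζ = 0.05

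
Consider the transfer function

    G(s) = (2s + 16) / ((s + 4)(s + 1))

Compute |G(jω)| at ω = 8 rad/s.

Substitute s = j8: numerator = 16 + j16, denominator = -60 + j40.
|G(j8)| = |16 + j16| / |-60 + j40| = 22.627 / 72.111 ≈ 0.3138.

|G(j8)| ≈ 0.3138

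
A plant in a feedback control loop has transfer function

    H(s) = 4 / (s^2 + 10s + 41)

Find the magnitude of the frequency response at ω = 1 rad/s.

Substitute s = j1: numerator = 4, denominator = 40 + j10.
|H(j1)| = |4| / |40 + j10| = 4 / 41.231 ≈ 0.09701.

|H(j1)| ≈ 0.09701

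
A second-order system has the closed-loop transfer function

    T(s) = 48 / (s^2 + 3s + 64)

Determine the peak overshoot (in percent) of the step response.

%OS ≈ 54.9%

Comparing s^2 + 3s + 64 to s^2 + 2ζωₙs + ωₙ²: ωₙ = 8 rad/s and ζ = 3/(2·8) = 0.1875.
%OS = 100·exp(−πζ/√(1−ζ²)) = 100·exp(−π·0.1875/√(1−0.1875²)) ≈ 54.9%.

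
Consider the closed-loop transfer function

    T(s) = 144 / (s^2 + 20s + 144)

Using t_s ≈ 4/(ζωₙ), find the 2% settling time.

Comparing s^2 + 20s + 144 to s^2 + 2ζωₙs + ωₙ²: ωₙ = 12 rad/s and ζ = 20/(2·12) ≈ 0.8333.
ζωₙ = 20/2 = 10, so t_s ≈ 4/(ζωₙ) = 4/10 = 0.4000 s.

t_s ≈ 0.4000 s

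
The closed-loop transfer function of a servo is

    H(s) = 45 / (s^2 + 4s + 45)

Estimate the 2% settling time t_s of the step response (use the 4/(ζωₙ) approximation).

Comparing s^2 + 4s + 45 to s^2 + 2ζωₙs + ωₙ²: ωₙ = √45 ≈ 6.708 rad/s and ζ = 4/(2·√45) ≈ 0.2981.
ζωₙ = 4/2 = 2, so t_s ≈ 4/(ζωₙ) = 4/2 = 2 s.

t_s ≈ 2 s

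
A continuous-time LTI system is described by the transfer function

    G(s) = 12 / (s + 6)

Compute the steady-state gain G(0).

At s = 0 each factor (s + a) contributes a and each (s^2 + bs + c) contributes c.
G(0) = 12·1 / ((6)) = 12/6 = 2.

G(0) = 2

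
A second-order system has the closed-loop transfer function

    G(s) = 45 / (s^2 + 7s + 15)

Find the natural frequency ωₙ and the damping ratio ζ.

Compare the denominator to the standard form s^2 + 2ζωₙs + ωₙ².
ωₙ² = 15, so ωₙ = √15 ≈ 3.873 rad/s.
2ζωₙ = 7, so ζ = 7/(2·√15) ≈ 0.9037.
With ζ = 0.9037 the response is underdamped.

ωₙ ≈ 3.873 rad/s, ζ ≈ 0.9037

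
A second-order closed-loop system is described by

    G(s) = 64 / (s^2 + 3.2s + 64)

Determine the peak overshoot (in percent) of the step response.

%OS ≈ 52.7%

Comparing s^2 + 3.2s + 64 to s^2 + 2ζωₙs + ωₙ²: ωₙ = 8 rad/s and ζ = 3.2/(2·8) = 0.2.
%OS = 100·exp(−πζ/√(1−ζ²)) = 100·exp(−π·0.2/√(1−0.2²)) ≈ 52.7%.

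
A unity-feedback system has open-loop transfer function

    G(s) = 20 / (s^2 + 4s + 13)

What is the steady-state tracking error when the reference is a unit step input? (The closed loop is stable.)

G(s) has no poles at the origin.
This is a Type 0 system. Kp = lim_{s→0} G(s) = 20/13.
e_ss = 1/(1 + Kp) = 1/(1 + 20/13) = 13/33 ≈ 0.3939.

e_ss = 0.3939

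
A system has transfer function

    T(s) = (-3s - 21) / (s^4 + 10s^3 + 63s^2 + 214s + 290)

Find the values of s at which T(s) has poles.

s = -2 + 5j, -2 - 5j, -3 + j, -3 - j

The poles are the roots of the denominator s^4 + 10s^3 + 63s^2 + 214s + 290 = 0.
No real roots exist; factor into two real quadratics: (s^2 + 4s + 29)(s^2 + 6s + 10) = 0.
Each quadratic gives a conjugate pair via the quadratic formula.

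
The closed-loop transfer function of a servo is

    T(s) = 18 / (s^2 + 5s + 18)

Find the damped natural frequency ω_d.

ω_d ≈ 3.428 rad/s

Comparing s^2 + 5s + 18 to s^2 + 2ζωₙs + ωₙ²: ωₙ = √18 ≈ 4.243 rad/s and ζ = 5/(2·√18) ≈ 0.5893.
ζωₙ = 5/2 = 2.5, so ω_d = ωₙ√(1−ζ²) = √(ωₙ² − (ζωₙ)²) = √(18 − 2.5²) = √11.75 ≈ 3.428 rad/s.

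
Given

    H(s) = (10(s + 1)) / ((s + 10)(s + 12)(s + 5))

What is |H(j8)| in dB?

Substitute s = j8: numerator = 10 + j80, denominator = -1128 + j1328.
|H(j8)| = |10 + j80| / |-1128 + j1328| = 80.623 / 1742.4 ≈ 0.04627.
In decibels: 20·log₁₀(0.04627) ≈ -26.7 dB.

|H(j8)|_dB ≈ -26.7 dB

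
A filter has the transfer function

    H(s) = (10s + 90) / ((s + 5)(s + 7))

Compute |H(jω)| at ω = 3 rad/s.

|H(j3)| ≈ 2.136

Substitute s = j3: numerator = 90 + j30, denominator = 26 + j36.
|H(j3)| = |90 + j30| / |26 + j36| = 94.868 / 44.407 ≈ 2.136.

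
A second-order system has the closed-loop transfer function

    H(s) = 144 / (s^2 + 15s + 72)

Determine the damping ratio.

ζ ≈ 0.8839

Compare the denominator to the standard form s^2 + 2ζωₙs + ωₙ².
ωₙ² = 72, so ωₙ = √72 ≈ 8.485 rad/s.
2ζωₙ = 15, so ζ = 15/(2·√72) ≈ 0.8839.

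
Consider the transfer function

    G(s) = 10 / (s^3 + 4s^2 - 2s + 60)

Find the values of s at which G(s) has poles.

The poles are the roots of the denominator s^3 + 4s^2 - 2s + 60 = 0.
Trying s = -6: the polynomial evaluates to 0, so (s + 6) is a factor.
Dividing out leaves s^2 - 2s + 10 = 0.
The quadratic formula then gives s = 1 ± 3j.

s = 1 + 3j, 1 - 3j, -6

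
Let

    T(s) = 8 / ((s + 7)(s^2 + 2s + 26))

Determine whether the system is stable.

stable

The poles can be read from the denominator factors: s = -7, -1 ± 5j.
Since all poles lie strictly in the left half-plane, the system is stable.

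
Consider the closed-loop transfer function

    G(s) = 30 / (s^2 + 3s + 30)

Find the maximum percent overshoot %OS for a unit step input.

%OS ≈ 40.9%

Comparing s^2 + 3s + 30 to s^2 + 2ζωₙs + ωₙ²: ωₙ = √30 ≈ 5.477 rad/s and ζ = 3/(2·√30) ≈ 0.2739.
%OS = 100·exp(−πζ/√(1−ζ²)) = 100·exp(−π·0.2739/√(1−0.2739²)) ≈ 40.9%.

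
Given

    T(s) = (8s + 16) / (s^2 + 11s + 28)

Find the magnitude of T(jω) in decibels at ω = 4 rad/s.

Substitute s = j4: numerator = 16 + j32, denominator = 12 + j44.
|T(j4)| = |16 + j32| / |12 + j44| = 35.777 / 45.607 ≈ 0.7845.
In decibels: 20·log₁₀(0.7845) ≈ -2.11 dB.

|T(j4)|_dB ≈ -2.11 dB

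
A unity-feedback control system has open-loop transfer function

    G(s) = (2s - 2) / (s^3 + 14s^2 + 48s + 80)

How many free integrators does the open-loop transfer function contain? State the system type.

The denominator has no factor of s at the origin — no free integrator — so this is a Type 0 system.

Type 0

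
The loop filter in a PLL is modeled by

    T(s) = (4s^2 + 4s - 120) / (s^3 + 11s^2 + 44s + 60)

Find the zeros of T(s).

Set the numerator to zero: 4s^2 + 4s - 120 = 0, i.e. 4·(s^2 + s - 30) = 0.
Factoring: (s - 5)(s + 6) = 0.

s = 5, -6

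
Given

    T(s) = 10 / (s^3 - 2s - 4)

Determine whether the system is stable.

unstable

The denominator s^3 - 2s - 4 factors as (s^2 + 2s + 2)(s - 2), giving poles at s = -1 ± j, 2.
Since the pole(s) at s = 2 lie in the right half-plane, the system is unstable.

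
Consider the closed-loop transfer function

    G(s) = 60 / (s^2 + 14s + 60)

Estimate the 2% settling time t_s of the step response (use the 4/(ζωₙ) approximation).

t_s ≈ 0.5714 s

Comparing s^2 + 14s + 60 to s^2 + 2ζωₙs + ωₙ²: ωₙ = √60 ≈ 7.746 rad/s and ζ = 14/(2·√60) ≈ 0.9037.
ζωₙ = 14/2 = 7, so t_s ≈ 4/(ζωₙ) = 4/7 ≈ 0.5714 s.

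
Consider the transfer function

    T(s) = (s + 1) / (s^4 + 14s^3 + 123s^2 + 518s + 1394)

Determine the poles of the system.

s = -4 ± 5j, -3 ± 5j

The poles are the roots of the denominator s^4 + 14s^3 + 123s^2 + 518s + 1394 = 0.
No real roots exist; factor into two real quadratics: (s^2 + 8s + 41)(s^2 + 6s + 34) = 0.
Each quadratic gives a conjugate pair via the quadratic formula.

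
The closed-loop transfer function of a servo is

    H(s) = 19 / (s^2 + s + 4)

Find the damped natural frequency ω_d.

ω_d ≈ 1.936 rad/s

Comparing s^2 + s + 4 to s^2 + 2ζωₙs + ωₙ²: ωₙ = 2 rad/s and ζ = 1/(2·2) = 0.25.
ζωₙ = 1/2 = 0.5, so ω_d = ωₙ√(1−ζ²) = √(ωₙ² − (ζωₙ)²) = √(4 − 0.5²) = √3.75 ≈ 1.936 rad/s.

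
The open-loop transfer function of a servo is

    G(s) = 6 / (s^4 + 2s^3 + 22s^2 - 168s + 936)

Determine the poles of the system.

s = 3 + 3j, 3 - 3j, -4 + 6j, -4 - 6j

The poles are the roots of the denominator s^4 + 2s^3 + 22s^2 - 168s + 936 = 0.
No real roots exist; factor into two real quadratics: (s^2 - 6s + 18)(s^2 + 8s + 52) = 0.
Each quadratic gives a conjugate pair via the quadratic formula.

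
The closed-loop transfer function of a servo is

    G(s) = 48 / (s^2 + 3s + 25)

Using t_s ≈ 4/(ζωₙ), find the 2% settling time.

t_s ≈ 2.667 s

Comparing s^2 + 3s + 25 to s^2 + 2ζωₙs + ωₙ²: ωₙ = 5 rad/s and ζ = 3/(2·5) = 0.3.
ζωₙ = 3/2 = 1.5, so t_s ≈ 4/(ζωₙ) = 4/1.5 ≈ 2.667 s.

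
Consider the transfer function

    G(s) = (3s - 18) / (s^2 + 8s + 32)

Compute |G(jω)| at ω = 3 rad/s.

|G(j3)| ≈ 0.6054

Substitute s = j3: numerator = -18 + j9, denominator = 23 + j24.
|G(j3)| = |-18 + j9| / |23 + j24| = 20.125 / 33.242 ≈ 0.6054.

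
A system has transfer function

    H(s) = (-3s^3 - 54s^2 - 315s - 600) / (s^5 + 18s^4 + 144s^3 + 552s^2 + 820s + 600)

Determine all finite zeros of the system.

Set the numerator to zero: -3s^3 - 54s^2 - 315s - 600 = 0, i.e. -3·(s^3 + 18s^2 + 105s + 200) = 0.
Factoring: (s + 8)(s + 5)^2 = 0.

s = -8, -5, -5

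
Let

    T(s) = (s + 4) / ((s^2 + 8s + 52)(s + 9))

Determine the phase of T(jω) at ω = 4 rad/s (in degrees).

∠T(j4) ≈ -20.60°

At s = j4: numerator = 4 + j4, denominator = 196 + j432.
∠T = ∠num − ∠den = 45° − (65.596°) = -20.60°.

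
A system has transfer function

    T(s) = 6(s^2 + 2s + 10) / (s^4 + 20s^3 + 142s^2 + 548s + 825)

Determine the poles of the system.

s = -3 + 4j, -3 - 4j, -3, -11

The poles are the roots of the denominator s^4 + 20s^3 + 142s^2 + 548s + 825 = 0.
Trying s = -3: the polynomial evaluates to 0, so (s + 3) is a factor.
Dividing out leaves s^3 + 17s^2 + 91s + 275 = 0.
This factors further as (s^2 + 6s + 25)(s + 11) = 0.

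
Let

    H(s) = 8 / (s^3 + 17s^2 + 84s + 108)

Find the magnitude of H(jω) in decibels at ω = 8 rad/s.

Substitute s = j8: numerator = 8, denominator = -980 + j160.
|H(j8)| = |8| / |-980 + j160| = 8 / 992.98 ≈ 0.008057.
In decibels: 20·log₁₀(0.008057) ≈ -41.9 dB.

|H(j8)|_dB ≈ -41.9 dB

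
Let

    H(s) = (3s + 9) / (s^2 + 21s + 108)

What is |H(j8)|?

|H(j8)| ≈ 0.1476

Substitute s = j8: numerator = 9 + j24, denominator = 44 + j168.
|H(j8)| = |9 + j24| / |44 + j168| = 25.632 / 173.67 ≈ 0.1476.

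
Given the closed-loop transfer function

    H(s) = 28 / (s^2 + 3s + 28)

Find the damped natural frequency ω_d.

ω_d ≈ 5.074 rad/s

Comparing s^2 + 3s + 28 to s^2 + 2ζωₙs + ωₙ²: ωₙ = √28 ≈ 5.292 rad/s and ζ = 3/(2·√28) ≈ 0.2835.
ζωₙ = 3/2 = 1.5, so ω_d = ωₙ√(1−ζ²) = √(ωₙ² − (ζωₙ)²) = √(28 − 1.5²) = √25.75 ≈ 5.074 rad/s.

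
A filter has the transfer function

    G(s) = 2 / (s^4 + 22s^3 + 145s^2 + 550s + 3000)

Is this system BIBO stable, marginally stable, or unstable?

The denominator s^4 + 22s^3 + 145s^2 + 550s + 3000 factors as (s^2 + 25)(s + 12)(s + 10), giving poles at s = ±5j, -12, -10.
Since the simple pole(s) at s = ±5j lie on the jω-axis with none in the right half-plane, the system is marginally stable.

marginally stable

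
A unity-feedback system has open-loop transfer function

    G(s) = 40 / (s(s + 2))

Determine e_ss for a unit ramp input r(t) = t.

e_ss = 0.05000

G(s) has one pole at the origin.
This is a Type 1 system. Kv = lim_{s→0} s·G(s) = 40/2 = 20.
e_ss = 1/Kv = 1/(20) = 1/20 ≈ 0.05000.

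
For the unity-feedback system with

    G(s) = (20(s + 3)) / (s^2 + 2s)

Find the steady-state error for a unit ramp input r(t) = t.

G(s) has one pole at the origin.
This is a Type 1 system. Kv = lim_{s→0} s·G(s) = 60/2 = 30.
e_ss = 1/Kv = 1/(30) = 1/30 ≈ 0.03333.

e_ss = 0.03333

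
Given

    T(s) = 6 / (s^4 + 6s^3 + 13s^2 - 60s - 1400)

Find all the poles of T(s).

The poles are the roots of the denominator s^4 + 6s^3 + 13s^2 - 60s - 1400 = 0.
Trying s = -7: the polynomial evaluates to 0, so (s + 7) is a factor.
Dividing out leaves s^3 - s^2 + 20s - 200 = 0.
This factors further as (s^2 + 4s + 40)(s - 5) = 0.

s = -2 ± 6j, -7, 5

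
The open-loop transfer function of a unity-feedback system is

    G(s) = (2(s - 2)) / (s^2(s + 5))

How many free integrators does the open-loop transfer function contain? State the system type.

Type 2

The denominator has 2 factors of s at the origin (free integrators), so this is a Type 2 system.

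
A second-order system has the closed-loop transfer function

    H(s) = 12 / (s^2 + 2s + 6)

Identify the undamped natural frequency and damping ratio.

Compare the denominator to the standard form s^2 + 2ζωₙs + ωₙ².
ωₙ² = 6, so ωₙ = √6 ≈ 2.449 rad/s.
2ζωₙ = 2, so ζ = 2/(2·√6) ≈ 0.4082.
With ζ = 0.4082 the response is underdamped.

ωₙ ≈ 2.449 rad/s, ζ ≈ 0.4082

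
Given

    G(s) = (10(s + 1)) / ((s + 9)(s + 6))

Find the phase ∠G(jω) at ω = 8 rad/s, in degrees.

At s = j8: numerator = 10 + j80, denominator = -10 + j120.
∠G = ∠num − ∠den = 82.875° − (94.764°) = -11.89°.

∠G(j8) ≈ -11.89°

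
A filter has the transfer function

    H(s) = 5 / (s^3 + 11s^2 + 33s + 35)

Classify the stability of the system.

stable

The denominator s^3 + 11s^2 + 33s + 35 factors as (s^2 + 4s + 5)(s + 7), giving poles at s = -2 ± j, -7.
Since all poles lie strictly in the left half-plane, the system is stable.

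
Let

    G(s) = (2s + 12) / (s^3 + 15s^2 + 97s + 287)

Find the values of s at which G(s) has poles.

The poles are the roots of the denominator s^3 + 15s^2 + 97s + 287 = 0.
Trying s = -7: the polynomial evaluates to 0, so (s + 7) is a factor.
Dividing out leaves s^2 + 8s + 41 = 0.
The quadratic formula then gives s = -4 ± 5j.

s = -4 + 5j, -4 - 5j, -7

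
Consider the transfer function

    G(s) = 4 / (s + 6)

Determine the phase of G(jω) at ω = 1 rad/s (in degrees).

At s = j1: numerator = 4, denominator = 6 + j1.
∠G = ∠num − ∠den = 0° − (9.4623°) = -9.462°.

∠G(j1) ≈ -9.462°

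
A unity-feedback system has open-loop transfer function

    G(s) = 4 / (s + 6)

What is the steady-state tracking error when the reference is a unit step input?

G(s) has no poles at the origin.
This is a Type 0 system. Kp = lim_{s→0} G(s) = 4/6 = 2/3.
e_ss = 1/(1 + Kp) = 1/(1 + 2/3) = 3/5 ≈ 0.6000.

e_ss = 0.6000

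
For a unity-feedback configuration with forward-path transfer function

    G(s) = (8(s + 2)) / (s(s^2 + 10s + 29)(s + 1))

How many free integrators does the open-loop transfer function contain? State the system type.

Type 1

The denominator has 1 factor of s at the origin (free integrator), so this is a Type 1 system.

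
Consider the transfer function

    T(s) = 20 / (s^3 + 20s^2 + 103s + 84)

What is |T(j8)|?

|T(j8)| ≈ 0.01618

Substitute s = j8: numerator = 20, denominator = -1196 + j312.
|T(j8)| = |20| / |-1196 + j312| = 20 / 1236.0 ≈ 0.01618.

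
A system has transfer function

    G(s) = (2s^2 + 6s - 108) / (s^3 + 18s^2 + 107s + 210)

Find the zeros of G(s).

Set the numerator to zero: 2s^2 + 6s - 108 = 0, i.e. 2·(s^2 + 3s - 54) = 0.
Factoring: (s - 6)(s + 9) = 0.

s = 6, -9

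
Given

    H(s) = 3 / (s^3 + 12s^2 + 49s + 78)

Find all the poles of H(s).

s = -3 + 2j, -3 - 2j, -6

The poles are the roots of the denominator s^3 + 12s^2 + 49s + 78 = 0.
Trying s = -6: the polynomial evaluates to 0, so (s + 6) is a factor.
Dividing out leaves s^2 + 6s + 13 = 0.
The quadratic formula then gives s = -3 ± 2j.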